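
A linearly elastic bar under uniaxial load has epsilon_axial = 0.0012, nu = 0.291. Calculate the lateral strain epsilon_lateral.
Model: a linearly elastic bar under uniaxial load, so epsilon_lateral = -nu·epsilon_axial.
Substitute:
  epsilon_lateral = -(0.291 × 0.0012)
  epsilon_lateral = -0.0003492
Final answer: epsilon_lateral = -0.0003492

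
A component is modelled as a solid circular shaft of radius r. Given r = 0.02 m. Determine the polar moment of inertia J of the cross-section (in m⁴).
Model: a solid circular shaft of radius r, so J = (π·r^4) / 2.
Substitute:
  J = (π × 0.02^4) / 2
  J = 2.513 × 10⁻⁷ m⁴
Final answer: J = 2.513 × 10⁻⁷ m⁴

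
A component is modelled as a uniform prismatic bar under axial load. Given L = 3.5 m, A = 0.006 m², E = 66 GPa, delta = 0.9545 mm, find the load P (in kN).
Model: a uniform prismatic bar under axial load, so delta = (P·L) / (A·E).
Solve for P: P = (delta·A·E) / L.
Convert to SI units:
  E = 66 GPa = 6.6 × 10¹⁰ Pa
  delta = 0.9545 mm = 0.0009545 m
Substitute:
  P = (0.0009545 × 0.006 × (6.6 × 10¹⁰)) / 3.5
  P = 108000 N
Convert: P = 108000 N = 108 kN
Final answer: P = 108 kN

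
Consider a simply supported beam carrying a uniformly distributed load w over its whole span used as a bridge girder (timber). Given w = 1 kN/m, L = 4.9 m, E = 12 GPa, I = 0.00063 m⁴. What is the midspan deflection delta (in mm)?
Model: a simply supported beam carrying a uniformly distributed load w over its whole span, so delta = (5·w·L^4) / (384·E·I).
Convert to SI units:
  w = 1 kN/m = 1000 N/m
  E = 12 GPa = 1.2 × 10¹⁰ Pa
Substitute:
  delta = (5 × 1000 × 4.9^4) / (384 × (1.2 × 10¹⁰) × 0.00063)
  delta = 0.0009929 m
Convert: delta = 0.0009929 m = 0.9929 mm
Final answer: delta = 0.9929 mm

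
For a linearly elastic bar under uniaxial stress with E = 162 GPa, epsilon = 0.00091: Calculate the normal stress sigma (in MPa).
Model: a linearly elastic bar under uniaxial stress, so sigma = E·epsilon.
Convert to SI units:
  E = 162 GPa = 1.62 × 10¹¹ Pa
Substitute:
  sigma = (1.62 × 10¹¹) × 0.00091
  sigma = 1.474 × 10⁸ Pa
Convert: sigma = 1.474 × 10⁸ Pa = 147.4 MPa
Final answer: sigma = 147.4 MPa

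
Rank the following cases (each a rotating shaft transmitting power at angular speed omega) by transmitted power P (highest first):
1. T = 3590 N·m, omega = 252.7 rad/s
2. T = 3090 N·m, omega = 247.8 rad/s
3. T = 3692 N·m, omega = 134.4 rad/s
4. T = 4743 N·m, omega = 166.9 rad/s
Model: a rotating shaft transmitting power at angular speed omega, so P = T·omega (SI units).
  Case 1: P = 3590 × 252.7 = 907200 W = 907.2 kW
  Case 2: P = 3090 × 247.8 = 765700 W = 765.7 kW
  Case 3: P = 3692 × 134.4 = 496200 W = 496.2 kW
  Case 4: P = 4743 × 166.9 = 791600 W = 791.6 kW
Ordering: 907.2 kW (case 1) > 791.6 kW (case 4) > 765.7 kW (case 2) > 496.2 kW (case 3)
Final answer: 1, 4, 2, 3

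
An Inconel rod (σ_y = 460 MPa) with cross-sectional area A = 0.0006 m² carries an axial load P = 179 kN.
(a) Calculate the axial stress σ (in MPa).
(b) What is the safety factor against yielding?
(a) Axial stress σ = P/A. Convert P = 179 kN = 179000 N.
  σ = 179000 / 0.0006 = 2.983 × 10⁸ Pa = 298.3 MPa
(b) Safety factor SF = σ_y/σ = 460 / 298.3 = 1.542
Final answer: (a) σ = 298.3 MPa, (b) SF = 1.542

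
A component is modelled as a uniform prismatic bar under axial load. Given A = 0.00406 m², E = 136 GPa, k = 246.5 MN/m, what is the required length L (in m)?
Model: a uniform prismatic bar under axial load, so k = (A·E) / L.
Solve for L: L = (A·E) / k.
Convert to SI units:
  E = 136 GPa = 1.36 × 10¹¹ Pa
  k = 246.5 MN/m = 2.465 × 10⁸ N/m
Substitute:
  L = (0.00406 × (1.36 × 10¹¹)) / (2.465 × 10⁸)
  L = 2.24 m
Final answer: L = 2.24 m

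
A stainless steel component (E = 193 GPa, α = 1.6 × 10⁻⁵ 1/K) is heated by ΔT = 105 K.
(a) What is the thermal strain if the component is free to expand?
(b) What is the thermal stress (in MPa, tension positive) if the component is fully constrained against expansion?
(a) Free thermal strain ε_th = α·ΔT = (1.6 × 10⁻⁵) × 105 = 0.00168
(b) Fully constrained, the expansion is suppressed, so σ = -E·α·ΔT. Convert E = 193 GPa = 1.93 × 10¹¹ Pa.
  σ = -(1.93 × 10¹¹) × (1.6 × 10⁻⁵) × 105 = -3.242 × 10⁸ Pa = -324.2 MPa (compressive)
Final answer: (a) ε_th = 0.00168, (b) σ = -324.2 MPa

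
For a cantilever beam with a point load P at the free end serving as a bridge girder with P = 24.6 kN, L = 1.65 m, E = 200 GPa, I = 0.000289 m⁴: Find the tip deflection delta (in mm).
Model: a cantilever beam with a point load P at the free end, so delta = (P·L^3) / (3·E·I).
Convert to SI units:
  P = 24.6 kN = 24600 N
  E = 200 GPa = 2 × 10¹¹ Pa
Substitute:
  delta = (24600 × 1.65^3) / (3 × (2 × 10¹¹) × 0.000289)
  delta = 0.0006373 m
Convert: delta = 0.0006373 m = 0.6373 mm
Final answer: delta = 0.6373 mm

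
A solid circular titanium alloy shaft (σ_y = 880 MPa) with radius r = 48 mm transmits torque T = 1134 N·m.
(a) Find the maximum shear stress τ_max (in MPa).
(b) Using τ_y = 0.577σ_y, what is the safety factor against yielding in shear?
(a) For a solid circular shaft, τ_max = T·r/J with J = π·r^4/2, i.e. τ_max = 2·T / (π·r^3). Convert r = 48 mm = 0.048 m.
  τ_max = (2 × 1134) / (π × 0.048^3) = 6.528 × 10⁶ Pa = 6.528 MPa
(b) τ_y = 0.577 × 880 = 507.76 MPa
  SF = τ_y/τ_max = 507.76 / 6.528 = 77.78
Final answer: (a) τ_max = 6.528 MPa, (b) SF = 77.78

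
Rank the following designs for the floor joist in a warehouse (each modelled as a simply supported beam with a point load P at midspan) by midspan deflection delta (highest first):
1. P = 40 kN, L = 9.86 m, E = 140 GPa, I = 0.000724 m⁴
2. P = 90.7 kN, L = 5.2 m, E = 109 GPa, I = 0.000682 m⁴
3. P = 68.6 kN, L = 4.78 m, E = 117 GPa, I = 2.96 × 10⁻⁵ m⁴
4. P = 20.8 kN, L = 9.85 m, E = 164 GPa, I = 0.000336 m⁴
Model: a simply supported beam with a point load P at midspan, so delta = (P·L^3) / (48·E·I) (SI units).
  Case 1: delta = (40000 × 9.86^3) / (48 × (1.4 × 10¹¹) × 0.000724) = 0.007881 m = 7.881 mm
  Case 2: delta = (90700 × 5.2^3) / (48 × (1.09 × 10¹¹) × 0.000682) = 0.003574 m = 3.574 mm
  Case 3: delta = (68600 × 4.78^3) / (48 × (1.17 × 10¹¹) × (2.96 × 10⁻⁵)) = 0.04507 m = 45.07 mm
  Case 4: delta = (20800 × 9.85^3) / (48 × (1.64 × 10¹¹) × 0.000336) = 0.007515 m = 7.515 mm
Ordering: 45.07 mm (case 3) > 7.881 mm (case 1) > 7.515 mm (case 4) > 3.574 mm (case 2)
Final answer: 3, 1, 4, 2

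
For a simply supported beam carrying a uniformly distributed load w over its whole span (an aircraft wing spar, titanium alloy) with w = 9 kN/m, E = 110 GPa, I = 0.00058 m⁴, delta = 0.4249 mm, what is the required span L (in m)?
Model: a simply supported beam carrying a uniformly distributed load w over its whole span, so delta = (5·w·L^4) / (384·E·I).
Solve for L: L = ((384·delta·E·I) / (5·w))^(1/4).
Convert to SI units:
  w = 9 kN/m = 9000 N/m
  E = 110 GPa = 1.1 × 10¹¹ Pa
  delta = 0.4249 mm = 0.0004249 m
Substitute:
  L = ((384 × 0.0004249 × (1.1 × 10¹¹) × 0.00058) / (5 × 9000))^(1/4)
  L = 3.9 m
Final answer: L = 3.9 m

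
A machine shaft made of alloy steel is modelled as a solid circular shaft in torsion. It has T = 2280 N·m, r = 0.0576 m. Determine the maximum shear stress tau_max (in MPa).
Model: a solid circular shaft in torsion, so tau_max = (2·T) / (π·r^3).
Substitute:
  tau_max = (2 × 2280) / (π × 0.0576^3)
  tau_max = 7.595 × 10⁶ Pa
Convert: tau_max = 7.595 × 10⁶ Pa = 7.595 MPa
Final answer: tau_max = 7.595 MPa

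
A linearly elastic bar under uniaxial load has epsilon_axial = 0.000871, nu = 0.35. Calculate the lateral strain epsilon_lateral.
Model: a linearly elastic bar under uniaxial load, so epsilon_lateral = -nu·epsilon_axial.
Substitute:
  epsilon_lateral = -(0.35 × 0.000871)
  epsilon_lateral = -0.0003049
Final answer: epsilon_lateral = -0.0003049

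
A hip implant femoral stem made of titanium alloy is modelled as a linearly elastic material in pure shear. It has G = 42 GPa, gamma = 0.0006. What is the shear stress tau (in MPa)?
Model: a linearly elastic material in pure shear, so tau = G·gamma.
Convert to SI units:
  G = 42 GPa = 4.2 × 10¹⁰ Pa
Substitute:
  tau = (4.2 × 10¹⁰) × 0.0006
  tau = 2.52 × 10⁷ Pa
Convert: tau = 2.52 × 10⁷ Pa = 25.2 MPa
Final answer: tau = 25.2 MPa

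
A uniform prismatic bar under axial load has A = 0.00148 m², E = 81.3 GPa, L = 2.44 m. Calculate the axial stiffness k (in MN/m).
Model: a uniform prismatic bar under axial load, so k = (A·E) / L.
Convert to SI units:
  E = 81.3 GPa = 8.13 × 10¹⁰ Pa
Substitute:
  k = (0.00148 × (8.13 × 10¹⁰)) / 2.44
  k = 4.931 × 10⁷ N/m
Convert: k = 4.931 × 10⁷ N/m = 49.31 MN/m
Final answer: k = 49.31 MN/m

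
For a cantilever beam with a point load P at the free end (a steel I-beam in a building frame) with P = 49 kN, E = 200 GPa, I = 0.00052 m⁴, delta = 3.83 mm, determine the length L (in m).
Model: a cantilever beam with a point load P at the free end, so delta = (P·L^3) / (3·E·I).
Solve for L: L = ((3·delta·E·I) / P)^(1/3).
Convert to SI units:
  P = 49 kN = 49000 N
  E = 200 GPa = 2 × 10¹¹ Pa
  delta = 3.83 mm = 0.00383 m
Substitute:
  L = ((3 × 0.00383 × (2 × 10¹¹) × 0.00052) / 49000)^(1/3)
  L = 2.9 m
Final answer: L = 2.9 m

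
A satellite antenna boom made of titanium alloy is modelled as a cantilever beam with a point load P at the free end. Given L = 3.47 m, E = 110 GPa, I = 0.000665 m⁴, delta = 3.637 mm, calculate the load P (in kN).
Model: a cantilever beam with a point load P at the free end, so delta = (P·L^3) / (3·E·I).
Solve for P: P = (3·delta·E·I) / L^3.
Convert to SI units:
  E = 110 GPa = 1.1 × 10¹¹ Pa
  delta = 3.637 mm = 0.003637 m
Substitute:
  P = (3 × 0.003637 × (1.1 × 10¹¹) × 0.000665) / 3.47^3
  P = 19100 N
Convert: P = 19100 N = 19.1 kN
Final answer: P = 19.1 kN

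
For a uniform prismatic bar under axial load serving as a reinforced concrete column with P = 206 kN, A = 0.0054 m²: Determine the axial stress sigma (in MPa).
Model: a uniform prismatic bar under axial load, so sigma = P / A.
Convert to SI units:
  P = 206 kN = 206000 N
Substitute:
  sigma = 206000 / 0.0054
  sigma = 3.815 × 10⁷ Pa
Convert: sigma = 3.815 × 10⁷ Pa = 38.15 MPa
Final answer: sigma = 38.15 MPa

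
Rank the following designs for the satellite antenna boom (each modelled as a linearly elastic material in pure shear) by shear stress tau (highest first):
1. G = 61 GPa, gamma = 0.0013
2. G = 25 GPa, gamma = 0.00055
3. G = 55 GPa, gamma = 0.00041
Model: a linearly elastic material in pure shear, so tau = G·gamma (SI units).
  Case 1: tau = (6.1 × 10¹⁰) × 0.0013 = 7.93 × 10⁷ Pa = 79.3 MPa
  Case 2: tau = (2.5 × 10¹⁰) × 0.00055 = 1.375 × 10⁷ Pa = 13.75 MPa
  Case 3: tau = (5.5 × 10¹⁰) × 0.00041 = 2.255 × 10⁷ Pa = 22.55 MPa
Ordering: 79.3 MPa (case 1) > 22.55 MPa (case 3) > 13.75 MPa (case 2)
Final answer: 1, 3, 2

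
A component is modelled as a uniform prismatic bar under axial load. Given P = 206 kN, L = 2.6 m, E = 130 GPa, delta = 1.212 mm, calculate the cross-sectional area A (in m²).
Model: a uniform prismatic bar under axial load, so delta = (P·L) / (A·E).
Solve for A: A = (P·L) / (delta·E).
Convert to SI units:
  P = 206 kN = 206000 N
  E = 130 GPa = 1.3 × 10¹¹ Pa
  delta = 1.212 mm = 0.001212 m
Substitute:
  A = (206000 × 2.6) / (0.001212 × (1.3 × 10¹¹))
  A = 0.003399 m²
Final answer: A = 0.003399 m²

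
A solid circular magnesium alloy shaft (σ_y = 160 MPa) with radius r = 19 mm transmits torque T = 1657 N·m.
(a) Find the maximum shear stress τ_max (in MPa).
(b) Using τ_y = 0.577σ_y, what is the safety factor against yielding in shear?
(a) For a solid circular shaft, τ_max = T·r/J with J = π·r^4/2, i.e. τ_max = 2·T / (π·r^3). Convert r = 19 mm = 0.019 m.
  τ_max = (2 × 1657) / (π × 0.019^3) = 1.538 × 10⁸ Pa = 153.8 MPa
(b) τ_y = 0.577 × 160 = 92.32 MPa
  SF = τ_y/τ_max = 92.32 / 153.8 = 0.6003
Final answer: (a) τ_max = 153.8 MPa, (b) SF = 0.6003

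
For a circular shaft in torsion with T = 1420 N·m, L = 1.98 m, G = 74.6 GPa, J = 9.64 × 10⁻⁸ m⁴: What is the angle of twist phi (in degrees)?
Model: a circular shaft in torsion, so phi = (T·L) / (G·J).
Convert to SI units:
  G = 74.6 GPa = 7.46 × 10¹⁰ Pa
Substitute:
  phi = (1420 × 1.98) / ((7.46 × 10¹⁰) × (9.64 × 10⁻⁸))
  phi = 0.391 rad
Convert to degrees: phi = 0.391 × 180/π = 22.4°
Final answer: phi = 22.4°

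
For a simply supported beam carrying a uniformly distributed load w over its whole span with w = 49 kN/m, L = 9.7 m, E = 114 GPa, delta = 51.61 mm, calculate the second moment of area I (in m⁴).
Model: a simply supported beam carrying a uniformly distributed load w over its whole span, so delta = (5·w·L^4) / (384·E·I).
Solve for I: I = (5·w·L^4) / (384·delta·E).
Convert to SI units:
  w = 49 kN/m = 49000 N/m
  E = 114 GPa = 1.14 × 10¹¹ Pa
  delta = 51.61 mm = 0.05161 m
Substitute:
  I = (5 × 49000 × 9.7^4) / (384 × 0.05161 × (1.14 × 10¹¹))
  I = 0.00096 m⁴
Final answer: I = 0.00096 m⁴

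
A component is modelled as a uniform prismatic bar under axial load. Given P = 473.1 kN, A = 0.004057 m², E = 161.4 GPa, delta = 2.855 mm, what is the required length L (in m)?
Model: a uniform prismatic bar under axial load, so delta = (P·L) / (A·E).
Solve for L: L = (delta·A·E) / P.
Convert to SI units:
  P = 473.1 kN = 473100 N
  E = 161.4 GPa = 1.614 × 10¹¹ Pa
  delta = 2.855 mm = 0.002855 m
Substitute:
  L = (0.002855 × 0.004057 × (1.614 × 10¹¹)) / 473100
  L = 3.951 m
Final answer: L = 3.951 m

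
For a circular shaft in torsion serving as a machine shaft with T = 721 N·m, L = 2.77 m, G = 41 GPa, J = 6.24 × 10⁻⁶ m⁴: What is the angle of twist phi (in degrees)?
Model: a circular shaft in torsion, so phi = (T·L) / (G·J).
Convert to SI units:
  G = 41 GPa = 4.1 × 10¹⁰ Pa
Substitute:
  phi = (721 × 2.77) / ((4.1 × 10¹⁰) × (6.24 × 10⁻⁶))
  phi = 0.007806 rad
Convert to degrees: phi = 0.007806 × 180/π = 0.4473°
Final answer: phi = 0.4473°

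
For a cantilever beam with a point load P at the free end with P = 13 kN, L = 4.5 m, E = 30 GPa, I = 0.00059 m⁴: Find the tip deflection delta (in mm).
Model: a cantilever beam with a point load P at the free end, so delta = (P·L^3) / (3·E·I).
Convert to SI units:
  P = 13 kN = 13000 N
  E = 30 GPa = 3 × 10¹⁰ Pa
Substitute:
  delta = (13000 × 4.5^3) / (3 × (3 × 10¹⁰) × 0.00059)
  delta = 0.02231 m
Convert: delta = 0.02231 m = 22.31 mm
Final answer: delta = 22.31 mm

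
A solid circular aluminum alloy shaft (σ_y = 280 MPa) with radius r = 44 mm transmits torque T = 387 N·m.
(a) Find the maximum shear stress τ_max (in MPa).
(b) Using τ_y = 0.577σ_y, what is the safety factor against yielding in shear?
(a) For a solid circular shaft, τ_max = T·r/J with J = π·r^4/2, i.e. τ_max = 2·T / (π·r^3). Convert r = 44 mm = 0.044 m.
  τ_max = (2 × 387) / (π × 0.044^3) = 2.892 × 10⁶ Pa = 2.892 MPa
(b) τ_y = 0.577 × 280 = 161.56 MPa
  SF = τ_y/τ_max = 161.56 / 2.892 = 55.86
Final answer: (a) τ_max = 2.892 MPa, (b) SF = 55.86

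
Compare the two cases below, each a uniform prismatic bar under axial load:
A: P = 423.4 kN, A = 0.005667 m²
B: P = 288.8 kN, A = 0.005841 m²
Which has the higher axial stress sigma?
Model: a uniform prismatic bar under axial load, so sigma = P / A (SI units).
  A: sigma = 423400 / 0.005667 = 7.471 × 10⁷ Pa = 74.71 MPa
  B: sigma = 288800 / 0.005841 = 4.944 × 10⁷ Pa = 49.44 MPa
74.71 MPa > 49.44 MPa, so A is larger.
Final answer: A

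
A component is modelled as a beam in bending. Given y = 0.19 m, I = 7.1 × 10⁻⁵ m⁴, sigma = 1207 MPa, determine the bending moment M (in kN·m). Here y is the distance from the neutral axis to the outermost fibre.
Model: a beam in bending, so sigma = (M·y) / I.
Solve for M: M = (sigma·I) / y.
Convert to SI units:
  sigma = 1207 MPa = 1.207 × 10⁹ Pa
Substitute:
  M = ((1.207 × 10⁹) × (7.1 × 10⁻⁵)) / 0.19
  M = 451000 N·m
Convert: M = 451000 N·m = 451 kN·m
Final answer: M = 451 kN·m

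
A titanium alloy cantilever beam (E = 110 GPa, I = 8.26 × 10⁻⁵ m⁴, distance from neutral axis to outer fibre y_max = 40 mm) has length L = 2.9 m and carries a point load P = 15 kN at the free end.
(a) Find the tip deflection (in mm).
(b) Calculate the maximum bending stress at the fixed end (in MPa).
(a) Tip deflection of a cantilever with an end point load: δ = P·L^3 / (3·E·I). Convert P = 15 kN = 15000 N, E = 110 GPa = 1.1 × 10¹¹ Pa.
  δ = (15000 × 2.9^3) / (3 × (1.1 × 10¹¹) × (8.26 × 10⁻⁵)) = 0.01342 m = 13.42 mm
(b) Maximum bending moment at the fixed end: M = P·L = 15000 × 2.9 = 43500 N·m. Convert y_max = 40 mm = 0.04 m.
  σ = M·y_max / I = (43500 × 0.04) / (8.26 × 10⁻⁵) = 2.107 × 10⁷ Pa = 21.07 MPa
Final answer: (a) δ = 13.42 mm, (b) σ = 21.07 MPa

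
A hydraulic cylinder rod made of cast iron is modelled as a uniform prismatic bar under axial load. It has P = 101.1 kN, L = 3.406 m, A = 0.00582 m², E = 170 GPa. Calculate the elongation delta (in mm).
Model: a uniform prismatic bar under axial load, so delta = (P·L) / (A·E).
Convert to SI units:
  P = 101.1 kN = 101100 N
  E = 170 GPa = 1.7 × 10¹¹ Pa
Substitute:
  delta = (101100 × 3.406) / (0.00582 × (1.7 × 10¹¹))
  delta = 0.000348 m
Convert: delta = 0.000348 m = 0.348 mm
Final answer: delta = 0.348 mm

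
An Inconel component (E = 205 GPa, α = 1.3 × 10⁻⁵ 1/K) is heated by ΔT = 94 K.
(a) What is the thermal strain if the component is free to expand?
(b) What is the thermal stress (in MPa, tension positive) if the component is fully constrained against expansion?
(a) Free thermal strain ε_th = α·ΔT = (1.3 × 10⁻⁵) × 94 = 0.001222
(b) Fully constrained, the expansion is suppressed, so σ = -E·α·ΔT. Convert E = 205 GPa = 2.05 × 10¹¹ Pa.
  σ = -(2.05 × 10¹¹) × (1.3 × 10⁻⁵) × 94 = -2.505 × 10⁸ Pa = -250.5 MPa (compressive)
Final answer: (a) ε_th = 0.001222, (b) σ = -250.5 MPa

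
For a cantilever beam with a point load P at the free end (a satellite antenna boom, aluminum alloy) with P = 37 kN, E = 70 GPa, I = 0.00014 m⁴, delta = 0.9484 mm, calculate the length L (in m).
Model: a cantilever beam with a point load P at the free end, so delta = (P·L^3) / (3·E·I).
Solve for L: L = ((3·delta·E·I) / P)^(1/3).
Convert to SI units:
  P = 37 kN = 37000 N
  E = 70 GPa = 7 × 10¹⁰ Pa
  delta = 0.9484 mm = 0.0009484 m
Substitute:
  L = ((3 × 0.0009484 × (7 × 10¹⁰) × 0.00014) / 37000)^(1/3)
  L = 0.91 m
Final answer: L = 0.91 m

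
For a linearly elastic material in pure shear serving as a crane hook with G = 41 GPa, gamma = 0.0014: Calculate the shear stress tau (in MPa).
Model: a linearly elastic material in pure shear, so tau = G·gamma.
Convert to SI units:
  G = 41 GPa = 4.1 × 10¹⁰ Pa
Substitute:
  tau = (4.1 × 10¹⁰) × 0.0014
  tau = 5.74 × 10⁷ Pa
Convert: tau = 5.74 × 10⁷ Pa = 57.4 MPa
Final answer: tau = 57.4 MPa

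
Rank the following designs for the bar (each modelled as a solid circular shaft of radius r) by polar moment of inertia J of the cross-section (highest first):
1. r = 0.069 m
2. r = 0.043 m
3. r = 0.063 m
Model: a solid circular shaft of radius r, so J = (π·r^4) / 2 (SI units).
  Case 1: J = (π × 0.069^4) / 2 = 3.561 × 10⁻⁵ m⁴
  Case 2: J = (π × 0.043^4) / 2 = 5.37 × 10⁻⁶ m⁴
  Case 3: J = (π × 0.063^4) / 2 = 2.474 × 10⁻⁵ m⁴
Ordering: 3.561 × 10⁻⁵ m⁴ (case 1) > 2.474 × 10⁻⁵ m⁴ (case 3) > 5.37 × 10⁻⁶ m⁴ (case 2)
Final answer: 1, 3, 2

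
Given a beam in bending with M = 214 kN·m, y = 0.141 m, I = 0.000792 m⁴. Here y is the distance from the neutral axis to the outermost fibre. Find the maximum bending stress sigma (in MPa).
Model: a beam in bending, so sigma = (M·y) / I.
Convert to SI units:
  M = 214 kN·m = 214000 N·m
Substitute:
  sigma = (214000 × 0.141) / 0.000792
  sigma = 3.81 × 10⁷ Pa
Convert: sigma = 3.81 × 10⁷ Pa = 38.1 MPa
Final answer: sigma = 38.1 MPa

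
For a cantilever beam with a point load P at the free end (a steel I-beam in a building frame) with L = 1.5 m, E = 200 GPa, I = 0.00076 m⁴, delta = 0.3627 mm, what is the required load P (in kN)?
Model: a cantilever beam with a point load P at the free end, so delta = (P·L^3) / (3·E·I).
Solve for P: P = (3·delta·E·I) / L^3.
Convert to SI units:
  E = 200 GPa = 2 × 10¹¹ Pa
  delta = 0.3627 mm = 0.0003627 m
Substitute:
  P = (3 × 0.0003627 × (2 × 10¹¹) × 0.00076) / 1.5^3
  P = 49000 N
Convert: P = 49000 N = 49 kN
Final answer: P = 49 kN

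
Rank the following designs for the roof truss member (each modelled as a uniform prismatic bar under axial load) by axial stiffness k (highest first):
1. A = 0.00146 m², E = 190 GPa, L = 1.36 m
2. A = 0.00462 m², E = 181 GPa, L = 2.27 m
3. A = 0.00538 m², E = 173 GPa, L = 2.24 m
Model: a uniform prismatic bar under axial load, so k = (A·E) / L (SI units).
  Case 1: k = (0.00146 × (1.9 × 10¹¹)) / 1.36 = 2.04 × 10⁸ N/m = 204 MN/m
  Case 2: k = (0.00462 × (1.81 × 10¹¹)) / 2.27 = 3.684 × 10⁸ N/m = 368.4 MN/m
  Case 3: k = (0.00538 × (1.73 × 10¹¹)) / 2.24 = 4.155 × 10⁸ N/m = 415.5 MN/m
Ordering: 415.5 MN/m (case 3) > 368.4 MN/m (case 2) > 204 MN/m (case 1)
Final answer: 3, 2, 1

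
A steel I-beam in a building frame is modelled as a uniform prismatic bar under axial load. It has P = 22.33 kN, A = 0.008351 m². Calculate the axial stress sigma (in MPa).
Model: a uniform prismatic bar under axial load, so sigma = P / A.
Convert to SI units:
  P = 22.33 kN = 22330 N
Substitute:
  sigma = 22330 / 0.008351
  sigma = 2.674 × 10⁶ Pa
Convert: sigma = 2.674 × 10⁶ Pa = 2.674 MPa
Final answer: sigma = 2.674 MPa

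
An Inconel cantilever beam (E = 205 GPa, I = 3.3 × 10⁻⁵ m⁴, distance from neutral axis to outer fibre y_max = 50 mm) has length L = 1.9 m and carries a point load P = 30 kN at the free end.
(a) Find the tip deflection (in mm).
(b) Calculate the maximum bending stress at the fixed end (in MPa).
(a) Tip deflection of a cantilever with an end point load: δ = P·L^3 / (3·E·I). Convert P = 30 kN = 30000 N, E = 205 GPa = 2.05 × 10¹¹ Pa.
  δ = (30000 × 1.9^3) / (3 × (2.05 × 10¹¹) × (3.3 × 10⁻⁵)) = 0.01014 m = 10.14 mm
(b) Maximum bending moment at the fixed end: M = P·L = 30000 × 1.9 = 57000 N·m. Convert y_max = 50 mm = 0.05 m.
  σ = M·y_max / I = (57000 × 0.05) / (3.3 × 10⁻⁵) = 8.636 × 10⁷ Pa = 86.36 MPa
Final answer: (a) δ = 10.14 mm, (b) σ = 86.36 MPa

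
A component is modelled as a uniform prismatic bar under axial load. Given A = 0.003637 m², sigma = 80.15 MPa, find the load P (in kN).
Model: a uniform prismatic bar under axial load, so sigma = P / A.
Solve for P: P = sigma·A.
Convert to SI units:
  sigma = 80.15 MPa = 8.015 × 10⁷ Pa
Substitute:
  P = (8.015 × 10⁷) × 0.003637
  P = 291500 N
Convert: P = 291500 N = 291.5 kN
Final answer: P = 291.5 kN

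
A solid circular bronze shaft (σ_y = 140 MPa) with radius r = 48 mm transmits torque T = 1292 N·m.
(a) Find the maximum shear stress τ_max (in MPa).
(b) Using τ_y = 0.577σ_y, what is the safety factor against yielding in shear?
(a) For a solid circular shaft, τ_max = T·r/J with J = π·r^4/2, i.e. τ_max = 2·T / (π·r^3). Convert r = 48 mm = 0.048 m.
  τ_max = (2 × 1292) / (π × 0.048^3) = 7.437 × 10⁶ Pa = 7.437 MPa
(b) τ_y = 0.577 × 140 = 80.78 MPa
  SF = τ_y/τ_max = 80.78 / 7.437 = 10.86
Final answer: (a) τ_max = 7.437 MPa, (b) SF = 10.86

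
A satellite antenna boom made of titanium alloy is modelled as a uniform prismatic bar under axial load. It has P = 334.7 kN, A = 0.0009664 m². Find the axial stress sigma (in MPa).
Model: a uniform prismatic bar under axial load, so sigma = P / A.
Convert to SI units:
  P = 334.7 kN = 334700 N
Substitute:
  sigma = 334700 / 0.0009664
  sigma = 3.463 × 10⁸ Pa
Convert: sigma = 3.463 × 10⁸ Pa = 346.3 MPa
Final answer: sigma = 346.3 MPa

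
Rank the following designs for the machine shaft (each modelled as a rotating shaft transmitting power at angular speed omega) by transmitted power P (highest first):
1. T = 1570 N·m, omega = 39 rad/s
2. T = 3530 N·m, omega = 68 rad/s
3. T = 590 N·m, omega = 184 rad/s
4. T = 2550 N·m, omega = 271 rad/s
Model: a rotating shaft transmitting power at angular speed omega, so P = T·omega (SI units).
  Case 1: P = 1570 × 39 = 61230 W = 61.23 kW
  Case 2: P = 3530 × 68 = 240000 W = 240 kW
  Case 3: P = 590 × 184 = 108600 W = 108.6 kW
  Case 4: P = 2550 × 271 = 691000 W = 691 kW
Ordering: 691 kW (case 4) > 240 kW (case 2) > 108.6 kW (case 3) > 61.23 kW (case 1)
Final answer: 4, 2, 3, 1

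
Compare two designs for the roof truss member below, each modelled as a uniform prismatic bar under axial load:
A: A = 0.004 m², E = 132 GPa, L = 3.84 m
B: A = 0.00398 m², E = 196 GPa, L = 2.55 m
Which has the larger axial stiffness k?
Model: a uniform prismatic bar under axial load, so k = (A·E) / L (SI units).
  A: k = (0.004 × (1.32 × 10¹¹)) / 3.84 = 1.375 × 10⁸ N/m = 137.5 MN/m
  B: k = (0.00398 × (1.96 × 10¹¹)) / 2.55 = 3.059 × 10⁸ N/m = 305.9 MN/m
305.9 MN/m > 137.5 MN/m, so B is larger.
Final answer: B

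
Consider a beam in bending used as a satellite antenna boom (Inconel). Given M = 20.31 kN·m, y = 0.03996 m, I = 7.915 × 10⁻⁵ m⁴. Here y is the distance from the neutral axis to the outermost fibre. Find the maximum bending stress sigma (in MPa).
Model: a beam in bending, so sigma = (M·y) / I.
Convert to SI units:
  M = 20.31 kN·m = 20310 N·m
Substitute:
  sigma = (20310 × 0.03996) / (7.915 × 10⁻⁵)
  sigma = 1.025 × 10⁷ Pa
Convert: sigma = 1.025 × 10⁷ Pa = 10.25 MPa
Final answer: sigma = 10.25 MPa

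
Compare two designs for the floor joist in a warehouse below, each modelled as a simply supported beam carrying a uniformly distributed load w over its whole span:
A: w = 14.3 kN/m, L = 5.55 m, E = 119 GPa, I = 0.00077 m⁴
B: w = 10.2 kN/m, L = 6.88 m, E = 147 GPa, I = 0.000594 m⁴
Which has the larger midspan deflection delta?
Model: a simply supported beam carrying a uniformly distributed load w over its whole span, so delta = (5·w·L^4) / (384·E·I) (SI units).
  A: delta = (5 × 14300 × 5.55^4) / (384 × (1.19 × 10¹¹) × 0.00077) = 0.001928 m = 1.928 mm
  B: delta = (5 × 10200 × 6.88^4) / (384 × (1.47 × 10¹¹) × 0.000594) = 0.003408 m = 3.408 mm
3.408 mm > 1.928 mm, so B is larger.
Final answer: B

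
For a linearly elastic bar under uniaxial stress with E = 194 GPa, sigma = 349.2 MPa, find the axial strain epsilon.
Model: a linearly elastic bar under uniaxial stress, so sigma = E·epsilon.
Solve for epsilon: epsilon = sigma / E.
Convert to SI units:
  E = 194 GPa = 1.94 × 10¹¹ Pa
  sigma = 349.2 MPa = 3.492 × 10⁸ Pa
Substitute:
  epsilon = (3.492 × 10⁸) / (1.94 × 10¹¹)
  epsilon = 0.0018
Final answer: epsilon = 0.0018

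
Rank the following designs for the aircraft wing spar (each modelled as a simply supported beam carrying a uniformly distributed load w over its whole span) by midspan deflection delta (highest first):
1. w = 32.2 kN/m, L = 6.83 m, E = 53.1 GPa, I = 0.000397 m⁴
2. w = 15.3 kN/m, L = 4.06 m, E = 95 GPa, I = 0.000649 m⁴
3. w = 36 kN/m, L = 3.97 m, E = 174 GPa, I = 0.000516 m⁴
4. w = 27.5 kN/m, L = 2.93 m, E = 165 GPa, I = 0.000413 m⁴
Model: a simply supported beam carrying a uniformly distributed load w over its whole span, so delta = (5·w·L^4) / (384·E·I) (SI units).
  Case 1: delta = (5 × 32200 × 6.83^4) / (384 × (5.31 × 10¹⁰) × 0.000397) = 0.04328 m = 43.28 mm
  Case 2: delta = (5 × 15300 × 4.06^4) / (384 × (9.5 × 10¹⁰) × 0.000649) = 0.0008779 m = 0.8779 mm
  Case 3: delta = (5 × 36000 × 3.97^4) / (384 × (1.74 × 10¹¹) × 0.000516) = 0.001297 m = 1.297 mm
  Case 4: delta = (5 × 27500 × 2.93^4) / (384 × (1.65 × 10¹¹) × 0.000413) = 0.0003873 m = 0.3873 mm
Ordering: 43.28 mm (case 1) > 1.297 mm (case 3) > 0.8779 mm (case 2) > 0.3873 mm (case 4)
Final answer: 1, 3, 2, 4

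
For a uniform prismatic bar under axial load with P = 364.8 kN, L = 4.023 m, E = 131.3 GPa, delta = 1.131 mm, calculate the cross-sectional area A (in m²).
Model: a uniform prismatic bar under axial load, so delta = (P·L) / (A·E).
Solve for A: A = (P·L) / (delta·E).
Convert to SI units:
  P = 364.8 kN = 364800 N
  E = 131.3 GPa = 1.313 × 10¹¹ Pa
  delta = 1.131 mm = 0.001131 m
Substitute:
  A = (364800 × 4.023) / (0.001131 × (1.313 × 10¹¹))
  A = 0.009883 m²
Final answer: A = 0.009883 m²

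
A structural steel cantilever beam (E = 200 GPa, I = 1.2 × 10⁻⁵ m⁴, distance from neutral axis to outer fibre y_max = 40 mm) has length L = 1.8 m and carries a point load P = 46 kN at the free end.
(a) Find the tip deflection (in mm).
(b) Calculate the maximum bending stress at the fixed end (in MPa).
(a) Tip deflection of a cantilever with an end point load: δ = P·L^3 / (3·E·I). Convert P = 46 kN = 46000 N, E = 200 GPa = 2 × 10¹¹ Pa.
  δ = (46000 × 1.8^3) / (3 × (2 × 10¹¹) × (1.2 × 10⁻⁵)) = 0.03726 m = 37.26 mm
(b) Maximum bending moment at the fixed end: M = P·L = 46000 × 1.8 = 82800 N·m. Convert y_max = 40 mm = 0.04 m.
  σ = M·y_max / I = (82800 × 0.04) / (1.2 × 10⁻⁵) = 2.76 × 10⁸ Pa = 276 MPa
Final answer: (a) δ = 37.26 mm, (b) σ = 276 MPa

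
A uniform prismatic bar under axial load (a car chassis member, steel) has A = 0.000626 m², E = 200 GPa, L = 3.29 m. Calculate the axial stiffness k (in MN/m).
Model: a uniform prismatic bar under axial load, so k = (A·E) / L.
Convert to SI units:
  E = 200 GPa = 2 × 10¹¹ Pa
Substitute:
  k = (0.000626 × (2 × 10¹¹)) / 3.29
  k = 3.805 × 10⁷ N/m
Convert: k = 3.805 × 10⁷ N/m = 38.05 MN/m
Final answer: k = 38.05 MN/m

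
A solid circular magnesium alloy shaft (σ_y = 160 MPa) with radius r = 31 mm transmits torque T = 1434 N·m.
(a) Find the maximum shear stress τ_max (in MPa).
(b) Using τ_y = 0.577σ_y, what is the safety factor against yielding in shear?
(a) For a solid circular shaft, τ_max = T·r/J with J = π·r^4/2, i.e. τ_max = 2·T / (π·r^3). Convert r = 31 mm = 0.031 m.
  τ_max = (2 × 1434) / (π × 0.031^3) = 3.064 × 10⁷ Pa = 30.64 MPa
(b) τ_y = 0.577 × 160 = 92.32 MPa
  SF = τ_y/τ_max = 92.32 / 30.64 = 3.013
Final answer: (a) τ_max = 30.64 MPa, (b) SF = 3.013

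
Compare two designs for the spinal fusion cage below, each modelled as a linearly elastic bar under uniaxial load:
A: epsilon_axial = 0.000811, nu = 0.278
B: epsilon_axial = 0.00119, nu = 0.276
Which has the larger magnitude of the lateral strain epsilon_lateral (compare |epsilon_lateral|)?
Model: a linearly elastic bar under uniaxial load, so epsilon_lateral = -nu·epsilon_axial (SI units).
  A: epsilon_lateral = -(0.278 × 0.000811) = -0.0002255
  B: epsilon_lateral = -(0.276 × 0.00119) = -0.0003284
|epsilon_lateral|: A = 0.0002255, B = 0.0003284, so B is larger in magnitude.
Final answer: B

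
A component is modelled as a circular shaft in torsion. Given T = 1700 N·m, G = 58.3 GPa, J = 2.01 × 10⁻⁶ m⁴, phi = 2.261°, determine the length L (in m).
Model: a circular shaft in torsion, so phi = (T·L) / (G·J).
Solve for L: L = (phi·G·J) / T.
Convert to SI units:
  G = 58.3 GPa = 5.83 × 10¹⁰ Pa
  phi = 2.261° = 0.03946 rad
Substitute:
  L = (0.03946 × (5.83 × 10¹⁰) × (2.01 × 10⁻⁶)) / 1700
  L = 2.72 m
Final answer: L = 2.72 m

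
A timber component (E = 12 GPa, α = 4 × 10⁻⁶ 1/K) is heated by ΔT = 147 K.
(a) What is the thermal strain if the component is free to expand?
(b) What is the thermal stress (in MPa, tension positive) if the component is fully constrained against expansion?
(a) Free thermal strain ε_th = α·ΔT = (4 × 10⁻⁶) × 147 = 0.000588
(b) Fully constrained, the expansion is suppressed, so σ = -E·α·ΔT. Convert E = 12 GPa = 1.2 × 10¹⁰ Pa.
  σ = -(1.2 × 10¹⁰) × (4 × 10⁻⁶) × 147 = -7.056 × 10⁶ Pa = -7.056 MPa (compressive)
Final answer: (a) ε_th = 0.000588, (b) σ = -7.056 MPa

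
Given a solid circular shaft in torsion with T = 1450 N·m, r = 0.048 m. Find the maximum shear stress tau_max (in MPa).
Model: a solid circular shaft in torsion, so tau_max = (2·T) / (π·r^3).
Substitute:
  tau_max = (2 × 1450) / (π × 0.048^3)
  tau_max = 8.347 × 10⁶ Pa
Convert: tau_max = 8.347 × 10⁶ Pa = 8.347 MPa
Final answer: tau_max = 8.347 MPa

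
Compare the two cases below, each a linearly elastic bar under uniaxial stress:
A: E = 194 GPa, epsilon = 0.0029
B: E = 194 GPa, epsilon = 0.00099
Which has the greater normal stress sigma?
Model: a linearly elastic bar under uniaxial stress, so sigma = E·epsilon (SI units).
  A: sigma = (1.94 × 10¹¹) × 0.0029 = 5.626 × 10⁸ Pa = 562.6 MPa
  B: sigma = (1.94 × 10¹¹) × 0.00099 = 1.921 × 10⁸ Pa = 192.1 MPa
562.6 MPa > 192.1 MPa, so A is larger.
Final answer: A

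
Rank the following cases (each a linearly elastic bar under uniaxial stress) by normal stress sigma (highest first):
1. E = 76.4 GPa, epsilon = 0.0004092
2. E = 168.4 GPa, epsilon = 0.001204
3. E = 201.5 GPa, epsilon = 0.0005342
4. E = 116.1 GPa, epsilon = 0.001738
Model: a linearly elastic bar under uniaxial stress, so sigma = E·epsilon (SI units).
  Case 1: sigma = (7.64 × 10¹⁰) × 0.0004092 = 3.126 × 10⁷ Pa = 31.26 MPa
  Case 2: sigma = (1.684 × 10¹¹) × 0.001204 = 2.028 × 10⁸ Pa = 202.8 MPa
  Case 3: sigma = (2.015 × 10¹¹) × 0.0005342 = 1.076 × 10⁸ Pa = 107.6 MPa
  Case 4: sigma = (1.161 × 10¹¹) × 0.001738 = 2.018 × 10⁸ Pa = 201.8 MPa
Ordering: 202.8 MPa (case 2) > 201.8 MPa (case 4) > 107.6 MPa (case 3) > 31.26 MPa (case 1)
Final answer: 2, 4, 3, 1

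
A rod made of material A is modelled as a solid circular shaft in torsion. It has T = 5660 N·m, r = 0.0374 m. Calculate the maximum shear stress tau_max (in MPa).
Model: a solid circular shaft in torsion, so tau_max = (2·T) / (π·r^3).
Substitute:
  tau_max = (2 × 5660) / (π × 0.0374^3)
  tau_max = 6.888 × 10⁷ Pa
Convert: tau_max = 6.888 × 10⁷ Pa = 68.88 MPa
Final answer: tau_max = 68.88 MPa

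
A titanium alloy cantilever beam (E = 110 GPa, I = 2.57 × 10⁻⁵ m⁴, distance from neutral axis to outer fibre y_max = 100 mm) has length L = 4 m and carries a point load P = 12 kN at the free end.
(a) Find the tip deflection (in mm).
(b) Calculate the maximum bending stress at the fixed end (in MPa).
(a) Tip deflection of a cantilever with an end point load: δ = P·L^3 / (3·E·I). Convert P = 12 kN = 12000 N, E = 110 GPa = 1.1 × 10¹¹ Pa.
  δ = (12000 × 4^3) / (3 × (1.1 × 10¹¹) × (2.57 × 10⁻⁵)) = 0.09056 m = 90.56 mm
(b) Maximum bending moment at the fixed end: M = P·L = 12000 × 4 = 48000 N·m. Convert y_max = 100 mm = 0.1 m.
  σ = M·y_max / I = (48000 × 0.1) / (2.57 × 10⁻⁵) = 1.868 × 10⁸ Pa = 186.8 MPa
Final answer: (a) δ = 90.56 mm, (b) σ = 186.8 MPa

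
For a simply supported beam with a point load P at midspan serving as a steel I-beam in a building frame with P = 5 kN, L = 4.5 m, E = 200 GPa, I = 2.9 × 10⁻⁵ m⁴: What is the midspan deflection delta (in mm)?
Model: a simply supported beam with a point load P at midspan, so delta = (P·L^3) / (48·E·I).
Convert to SI units:
  P = 5 kN = 5000 N
  E = 200 GPa = 2 × 10¹¹ Pa
Substitute:
  delta = (5000 × 4.5^3) / (48 × (2 × 10¹¹) × (2.9 × 10⁻⁵))
  delta = 0.001637 m
Convert: delta = 0.001637 m = 1.637 mm
Final answer: delta = 1.637 mm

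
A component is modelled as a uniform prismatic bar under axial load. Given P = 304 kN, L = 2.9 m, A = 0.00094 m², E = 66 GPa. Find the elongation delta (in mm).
Model: a uniform prismatic bar under axial load, so delta = (P·L) / (A·E).
Convert to SI units:
  P = 304 kN = 304000 N
  E = 66 GPa = 6.6 × 10¹⁰ Pa
Substitute:
  delta = (304000 × 2.9) / (0.00094 × (6.6 × 10¹⁰))
  delta = 0.01421 m
Convert: delta = 0.01421 m = 14.21 mm
Final answer: delta = 14.21 mm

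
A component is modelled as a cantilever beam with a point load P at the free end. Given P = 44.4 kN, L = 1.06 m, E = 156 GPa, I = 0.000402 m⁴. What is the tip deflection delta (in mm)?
Model: a cantilever beam with a point load P at the free end, so delta = (P·L^3) / (3·E·I).
Convert to SI units:
  P = 44.4 kN = 44400 N
  E = 156 GPa = 1.56 × 10¹¹ Pa
Substitute:
  delta = (44400 × 1.06^3) / (3 × (1.56 × 10¹¹) × 0.000402)
  delta = 0.0002811 m
Convert: delta = 0.0002811 m = 0.2811 mm
Final answer: delta = 0.2811 mm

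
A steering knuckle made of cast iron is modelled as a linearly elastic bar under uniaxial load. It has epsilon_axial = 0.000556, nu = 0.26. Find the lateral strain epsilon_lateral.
Model: a linearly elastic bar under uniaxial load, so epsilon_lateral = -nu·epsilon_axial.
Substitute:
  epsilon_lateral = -(0.26 × 0.000556)
  epsilon_lateral = -0.0001446
Final answer: epsilon_lateral = -0.0001446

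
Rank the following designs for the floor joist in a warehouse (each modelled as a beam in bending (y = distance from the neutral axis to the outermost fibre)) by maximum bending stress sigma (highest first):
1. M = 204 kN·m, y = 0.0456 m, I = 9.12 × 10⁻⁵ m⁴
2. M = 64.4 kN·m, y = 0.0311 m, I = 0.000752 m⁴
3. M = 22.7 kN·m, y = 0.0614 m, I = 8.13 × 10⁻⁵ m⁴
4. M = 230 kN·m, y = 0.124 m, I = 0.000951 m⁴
Model: a beam in bending (y = distance from the neutral axis to the outermost fibre), so sigma = (M·y) / I (SI units).
  Case 1: sigma = (204000 × 0.0456) / (9.12 × 10⁻⁵) = 1.02 × 10⁸ Pa = 102 MPa
  Case 2: sigma = (64400 × 0.0311) / 0.000752 = 2.663 × 10⁶ Pa = 2.663 MPa
  Case 3: sigma = (22700 × 0.0614) / (8.13 × 10⁻⁵) = 1.714 × 10⁷ Pa = 17.14 MPa
  Case 4: sigma = (230000 × 0.124) / 0.000951 = 2.999 × 10⁷ Pa = 29.99 MPa
Ordering: 102 MPa (case 1) > 29.99 MPa (case 4) > 17.14 MPa (case 3) > 2.663 MPa (case 2)
Final answer: 1, 4, 3, 2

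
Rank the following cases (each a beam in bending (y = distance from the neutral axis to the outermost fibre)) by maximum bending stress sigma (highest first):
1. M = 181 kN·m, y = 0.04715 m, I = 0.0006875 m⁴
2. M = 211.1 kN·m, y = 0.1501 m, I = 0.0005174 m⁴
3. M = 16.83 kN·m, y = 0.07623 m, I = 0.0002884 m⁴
Model: a beam in bending (y = distance from the neutral axis to the outermost fibre), so sigma = (M·y) / I (SI units).
  Case 1: sigma = (181000 × 0.04715) / 0.0006875 = 1.241 × 10⁷ Pa = 12.41 MPa
  Case 2: sigma = (211100 × 0.1501) / 0.0005174 = 6.124 × 10⁷ Pa = 61.24 MPa
  Case 3: sigma = (16830 × 0.07623) / 0.0002884 = 4.449 × 10⁶ Pa = 4.449 MPa
Ordering: 61.24 MPa (case 2) > 12.41 MPa (case 1) > 4.449 MPa (case 3)
Final answer: 2, 1, 3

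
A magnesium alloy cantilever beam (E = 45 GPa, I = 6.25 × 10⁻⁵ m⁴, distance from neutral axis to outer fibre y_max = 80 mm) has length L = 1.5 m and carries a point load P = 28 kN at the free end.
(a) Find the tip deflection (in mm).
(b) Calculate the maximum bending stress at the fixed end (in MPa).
(a) Tip deflection of a cantilever with an end point load: δ = P·L^3 / (3·E·I). Convert P = 28 kN = 28000 N, E = 45 GPa = 4.5 × 10¹⁰ Pa.
  δ = (28000 × 1.5^3) / (3 × (4.5 × 10¹⁰) × (6.25 × 10⁻⁵)) = 0.0112 m = 11.2 mm
(b) Maximum bending moment at the fixed end: M = P·L = 28000 × 1.5 = 42000 N·m. Convert y_max = 80 mm = 0.08 m.
  σ = M·y_max / I = (42000 × 0.08) / (6.25 × 10⁻⁵) = 5.376 × 10⁷ Pa = 53.76 MPa
Final answer: (a) δ = 11.2 mm, (b) σ = 53.76 MPa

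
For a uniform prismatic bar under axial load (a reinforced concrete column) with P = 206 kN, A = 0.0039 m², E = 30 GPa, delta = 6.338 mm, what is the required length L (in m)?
Model: a uniform prismatic bar under axial load, so delta = (P·L) / (A·E).
Solve for L: L = (delta·A·E) / P.
Convert to SI units:
  P = 206 kN = 206000 N
  E = 30 GPa = 3 × 10¹⁰ Pa
  delta = 6.338 mm = 0.006338 m
Substitute:
  L = (0.006338 × 0.0039 × (3 × 10¹⁰)) / 206000
  L = 3.6 m
Final answer: L = 3.6 m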